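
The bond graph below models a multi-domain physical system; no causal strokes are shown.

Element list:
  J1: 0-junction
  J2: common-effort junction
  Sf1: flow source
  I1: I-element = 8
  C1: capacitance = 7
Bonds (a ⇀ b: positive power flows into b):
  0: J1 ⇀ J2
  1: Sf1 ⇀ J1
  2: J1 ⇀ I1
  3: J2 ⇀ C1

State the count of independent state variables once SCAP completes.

2  (C1, I1 all integral)

#1 stroke at Sf1  (Sf1: flow source, stroke at near end)
#2 stroke at I1  (I1: I, integral causality)
#0 stroke at J1  (closing 0-jn rule on J1)
#3 stroke at J2  (closing 0-jn rule on J2)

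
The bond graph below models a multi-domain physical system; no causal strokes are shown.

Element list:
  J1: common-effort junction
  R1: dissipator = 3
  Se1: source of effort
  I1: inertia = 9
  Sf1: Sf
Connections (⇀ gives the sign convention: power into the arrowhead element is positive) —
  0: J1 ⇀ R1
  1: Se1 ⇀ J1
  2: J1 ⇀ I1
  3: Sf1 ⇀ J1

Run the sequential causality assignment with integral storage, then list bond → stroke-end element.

bond 0 stroke→R1
bond 1 stroke→J1
bond 2 stroke→I1
bond 3 stroke→Sf1

b1 →J1  (Se1 fixes effort; stroke away)
b3 →Sf1  (Sf1 (Sf) sets flow on bond)
b0 →R1  (J1: bond 1 brought effort, rest push out)
b2 →I1  (common-e at J1 fixed by 1)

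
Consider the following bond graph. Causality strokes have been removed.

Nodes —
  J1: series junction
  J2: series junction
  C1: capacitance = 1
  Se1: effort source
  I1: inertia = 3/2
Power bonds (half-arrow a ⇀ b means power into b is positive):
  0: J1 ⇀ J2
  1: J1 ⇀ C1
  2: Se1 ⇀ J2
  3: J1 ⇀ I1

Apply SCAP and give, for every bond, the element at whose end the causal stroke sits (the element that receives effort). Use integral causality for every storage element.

bond 0 stroke at J1
bond 1 stroke at J1
bond 2 stroke at J2
bond 3 stroke at I1

β2 |J2  (Se1: effort source, stroke at far end)
β0 |J1  (J2: last free bond brings flow in)
β1 |J1  (prefer integral on C1)
β3 |I1  (only one flow-in slot at J1)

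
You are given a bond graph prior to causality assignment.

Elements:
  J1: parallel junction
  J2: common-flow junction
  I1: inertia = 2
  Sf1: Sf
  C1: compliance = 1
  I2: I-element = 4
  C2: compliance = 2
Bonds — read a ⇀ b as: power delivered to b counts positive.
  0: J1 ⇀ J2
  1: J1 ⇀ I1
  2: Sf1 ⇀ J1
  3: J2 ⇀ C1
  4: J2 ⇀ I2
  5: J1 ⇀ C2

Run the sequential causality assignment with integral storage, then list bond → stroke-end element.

b0 |J2
b1 |I1
b2 |Sf1
b3 |J2
b4 |I2
b5 |J1

b2 →Sf1  (Sf1 (Sf) sets flow on bond)
b1 →I1  (prefer integral on I1)
b3 →J2  (prefer integral on C1)
b4 →I2  (I2 outputs flow p/I2)
b0 →J2  (1-jn J2 has f-setter on 4)
b5 →J1  (J1: last free bond brings effort in)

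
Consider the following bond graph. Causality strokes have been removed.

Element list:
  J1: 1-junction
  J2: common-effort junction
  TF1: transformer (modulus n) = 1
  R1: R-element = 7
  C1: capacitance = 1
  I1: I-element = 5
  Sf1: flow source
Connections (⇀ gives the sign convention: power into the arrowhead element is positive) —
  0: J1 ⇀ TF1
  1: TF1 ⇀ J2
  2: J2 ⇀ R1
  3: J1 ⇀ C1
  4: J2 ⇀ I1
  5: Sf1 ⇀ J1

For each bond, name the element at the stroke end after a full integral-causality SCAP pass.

b5 →Sf1  (Sf1: flow source, stroke at near end)
b0 →J1  (J1: bond 5 brought flow, rest push out)
b3 →J1  (J1: bond 5 brought flow, rest push out)
b1 →TF1  (TF TF1: opposite of bond 0)
b4 →I1  (I1: I, integral causality)
b2 →J2  (J2 needs exactly one e-in)

#0 stroke at J1
#1 stroke at TF1
#2 stroke at J2
#3 stroke at J1
#4 stroke at I1
#5 stroke at Sf1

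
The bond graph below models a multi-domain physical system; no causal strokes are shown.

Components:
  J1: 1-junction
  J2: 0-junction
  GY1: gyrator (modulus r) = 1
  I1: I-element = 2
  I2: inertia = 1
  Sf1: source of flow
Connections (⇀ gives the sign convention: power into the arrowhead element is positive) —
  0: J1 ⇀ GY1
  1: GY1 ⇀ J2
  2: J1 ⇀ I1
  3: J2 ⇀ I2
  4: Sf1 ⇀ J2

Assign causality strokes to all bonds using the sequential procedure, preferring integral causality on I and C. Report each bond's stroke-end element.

bond 0 stroke→J1
bond 1 stroke→J2
bond 2 stroke→I1
bond 3 stroke→I2
bond 4 stroke→Sf1

b4 →Sf1  (Sf1 fixes flow; stroke at Sf1)
b2 →I1  (prefer integral on I1)
b0 →J1  (1-jn J1 has f-setter on 2)
b1 →J2  (GY GY1: same side as bond 0)
b3 →I2  (J2 effort already set via bond 1)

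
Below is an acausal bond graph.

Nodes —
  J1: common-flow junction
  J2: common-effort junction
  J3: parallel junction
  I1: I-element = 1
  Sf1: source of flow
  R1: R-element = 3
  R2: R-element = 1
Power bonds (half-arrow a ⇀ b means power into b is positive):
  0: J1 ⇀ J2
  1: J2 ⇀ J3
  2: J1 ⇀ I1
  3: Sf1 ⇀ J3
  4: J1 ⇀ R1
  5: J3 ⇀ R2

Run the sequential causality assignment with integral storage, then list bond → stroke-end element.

#0 →J1
#1 →J2
#2 →I1
#3 →Sf1
#4 →J1
#5 →J3

bond 3 stroke at Sf1  (Sf1: flow source, stroke at near end)
bond 2 stroke at I1  (prefer integral on I1)
bond 0 stroke at J1  (J1: bond 2 brought flow, rest push out)
bond 4 stroke at J1  (1-jn J1 has f-setter on 2)
bond 1 stroke at J2  (J2: last free bond brings effort in)
bond 5 stroke at J3  (J3: last free bond brings effort in)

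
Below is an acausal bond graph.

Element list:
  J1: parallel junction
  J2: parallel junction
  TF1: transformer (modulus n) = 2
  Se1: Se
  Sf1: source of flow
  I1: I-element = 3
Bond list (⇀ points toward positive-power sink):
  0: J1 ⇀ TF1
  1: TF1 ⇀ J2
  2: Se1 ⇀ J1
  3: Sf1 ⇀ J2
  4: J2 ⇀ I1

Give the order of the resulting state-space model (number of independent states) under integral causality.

1  (I1 all integral)

#2 |J1  (Se1: effort source, stroke at far end)
#3 |Sf1  (Sf1 (Sf) sets flow on bond)
#0 |TF1  (0-jn J1 has e-setter on 2)
#1 |J2  (TF1: transformer flips bond 0)
#4 |I1  (common-e at J2 fixed by 1)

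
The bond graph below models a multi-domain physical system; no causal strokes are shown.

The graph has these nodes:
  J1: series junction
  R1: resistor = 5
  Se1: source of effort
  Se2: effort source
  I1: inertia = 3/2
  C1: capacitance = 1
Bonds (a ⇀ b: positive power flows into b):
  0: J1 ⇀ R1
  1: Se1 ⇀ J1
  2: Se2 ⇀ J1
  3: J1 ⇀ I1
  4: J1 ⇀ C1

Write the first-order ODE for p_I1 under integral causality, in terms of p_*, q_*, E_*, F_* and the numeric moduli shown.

β1 |J1  (Se1 fixes effort; stroke away)
β2 |J1  (source Se2 imposes e)
β3 |I1  (I1 outputs flow p/I1)
β0 |J1  (1-jn J1 has f-setter on 3)
β4 |J1  (J1 flow already set via bond 3)

dp_I1/dt = E_Se1 + E_Se2 - 10*p_I1/3 - q_C1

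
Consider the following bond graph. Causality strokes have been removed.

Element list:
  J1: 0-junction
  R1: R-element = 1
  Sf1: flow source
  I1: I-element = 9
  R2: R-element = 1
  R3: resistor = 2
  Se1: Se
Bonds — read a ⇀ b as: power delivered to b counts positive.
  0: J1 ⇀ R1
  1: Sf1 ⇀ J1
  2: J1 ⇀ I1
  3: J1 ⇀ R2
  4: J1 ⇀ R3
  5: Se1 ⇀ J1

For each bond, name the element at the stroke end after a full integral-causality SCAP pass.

b0 |R1
b1 |Sf1
b2 |I1
b3 |R2
b4 |R3
b5 |J1

#1 |Sf1  (Sf1 (Sf) sets flow on bond)
#5 |J1  (Se1: effort source, stroke at far end)
#0 |R1  (0-jn J1 has e-setter on 5)
#2 |I1  (J1 effort already set via bond 5)
#3 |R2  (common-e at J1 fixed by 5)
#4 |R3  (J1: bond 5 brought effort, rest push out)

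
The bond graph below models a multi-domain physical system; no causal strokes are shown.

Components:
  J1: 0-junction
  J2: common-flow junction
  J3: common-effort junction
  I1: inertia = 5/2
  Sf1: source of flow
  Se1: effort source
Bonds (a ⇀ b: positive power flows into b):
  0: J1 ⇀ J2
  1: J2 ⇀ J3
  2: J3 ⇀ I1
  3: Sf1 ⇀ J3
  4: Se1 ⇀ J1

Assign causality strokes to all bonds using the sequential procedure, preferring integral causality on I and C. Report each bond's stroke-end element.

bond 3 stroke at Sf1  (Sf1 (Sf) sets flow on bond)
bond 4 stroke at J1  (Se1: effort source, stroke at far end)
bond 0 stroke at J2  (J1: bond 4 brought effort, rest push out)
bond 1 stroke at J3  (closing 1-jn rule on J2)
bond 2 stroke at I1  (J3 effort already set via bond 1)

bond 0 |J2
bond 1 |J3
bond 2 |I1
bond 3 |Sf1
bond 4 |J1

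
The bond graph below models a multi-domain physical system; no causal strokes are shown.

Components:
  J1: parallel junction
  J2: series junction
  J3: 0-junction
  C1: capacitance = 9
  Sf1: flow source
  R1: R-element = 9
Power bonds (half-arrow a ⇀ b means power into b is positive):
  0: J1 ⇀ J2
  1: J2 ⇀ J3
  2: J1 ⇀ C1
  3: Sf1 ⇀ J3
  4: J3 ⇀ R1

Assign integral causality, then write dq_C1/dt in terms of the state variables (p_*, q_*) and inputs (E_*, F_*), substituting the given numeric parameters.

dq_C1/dt = F_Sf1 - q_C1/81

#3 stroke at Sf1  (source Sf1 imposes f)
#2 stroke at J1  (prefer integral on C1)
#0 stroke at J2  (J1 effort already set via bond 2)
#1 stroke at J3  (closing 1-jn rule on J2)
#4 stroke at R1  (0-jn J3 has e-setter on 1)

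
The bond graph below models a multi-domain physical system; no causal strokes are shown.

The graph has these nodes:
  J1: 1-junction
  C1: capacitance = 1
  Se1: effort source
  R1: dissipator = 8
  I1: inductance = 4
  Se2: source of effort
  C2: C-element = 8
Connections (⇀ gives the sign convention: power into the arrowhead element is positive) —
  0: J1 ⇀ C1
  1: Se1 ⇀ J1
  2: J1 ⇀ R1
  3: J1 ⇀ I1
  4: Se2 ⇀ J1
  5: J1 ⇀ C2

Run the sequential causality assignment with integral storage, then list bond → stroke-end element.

#0 stroke at J1
#1 stroke at J1
#2 stroke at J1
#3 stroke at I1
#4 stroke at J1
#5 stroke at J1

#1 →J1  (source Se1 imposes e)
#4 →J1  (Se2: effort source, stroke at far end)
#0 →J1  (C1: C, integral causality)
#3 →I1  (I1: I, integral causality)
#2 →J1  (common-f at J1 fixed by 3)
#5 →J1  (1-jn J1 has f-setter on 3)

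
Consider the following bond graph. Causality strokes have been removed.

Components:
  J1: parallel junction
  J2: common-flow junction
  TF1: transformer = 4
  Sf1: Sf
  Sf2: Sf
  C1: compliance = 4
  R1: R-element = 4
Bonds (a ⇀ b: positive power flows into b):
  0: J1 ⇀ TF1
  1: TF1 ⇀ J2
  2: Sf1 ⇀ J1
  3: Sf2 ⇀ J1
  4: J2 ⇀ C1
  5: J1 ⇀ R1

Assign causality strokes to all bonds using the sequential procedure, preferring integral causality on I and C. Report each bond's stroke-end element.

β0 stroke→J1
β1 stroke→TF1
β2 stroke→Sf1
β3 stroke→Sf2
β4 stroke→J2
β5 stroke→R1

b2 |Sf1  (Sf1 (Sf) sets flow on bond)
b3 |Sf2  (Sf2 (Sf) sets flow on bond)
b4 |J2  (C1 integral (e out))
b1 |TF1  (J2 needs exactly one f-in)
b0 |J1  (TF TF1: opposite of bond 1)
b5 |R1  (0-jn J1 has e-setter on 0)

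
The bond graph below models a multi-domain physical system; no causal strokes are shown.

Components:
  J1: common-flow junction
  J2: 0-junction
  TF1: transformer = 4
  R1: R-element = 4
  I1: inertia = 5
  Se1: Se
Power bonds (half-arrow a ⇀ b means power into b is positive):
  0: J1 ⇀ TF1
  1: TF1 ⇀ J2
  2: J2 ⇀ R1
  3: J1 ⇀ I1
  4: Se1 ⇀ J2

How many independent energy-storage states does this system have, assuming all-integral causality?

1  (I1 all integral)

#4 |J2  (Se1 (Se) sets effort on bond)
#1 |TF1  (J2: bond 4 brought effort, rest push out)
#2 |R1  (0-jn J2 has e-setter on 4)
#0 |J1  (TF TF1: opposite of bond 1)
#3 |I1  (only one flow-in slot at J1)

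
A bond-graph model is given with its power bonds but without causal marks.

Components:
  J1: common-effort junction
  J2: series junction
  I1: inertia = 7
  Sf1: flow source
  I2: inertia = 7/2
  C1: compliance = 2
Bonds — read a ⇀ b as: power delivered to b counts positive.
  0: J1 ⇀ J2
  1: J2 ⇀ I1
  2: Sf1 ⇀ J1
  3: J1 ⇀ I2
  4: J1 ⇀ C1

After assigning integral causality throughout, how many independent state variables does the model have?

#2 stroke→Sf1  (source Sf1 imposes f)
#1 stroke→I1  (prefer integral on I1)
#0 stroke→J2  (1-jn J2 has f-setter on 1)
#3 stroke→I2  (I2: I, integral causality)
#4 stroke→J1  (J1: last free bond brings effort in)

3  (C1, I1, I2 all integral)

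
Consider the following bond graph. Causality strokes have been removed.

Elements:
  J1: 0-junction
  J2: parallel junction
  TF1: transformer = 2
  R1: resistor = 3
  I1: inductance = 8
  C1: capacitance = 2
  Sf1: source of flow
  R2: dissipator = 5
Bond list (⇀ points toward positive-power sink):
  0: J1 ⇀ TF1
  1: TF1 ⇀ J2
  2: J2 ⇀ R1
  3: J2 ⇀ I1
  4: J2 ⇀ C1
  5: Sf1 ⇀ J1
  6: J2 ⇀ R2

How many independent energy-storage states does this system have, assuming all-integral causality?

2  (C1, I1 all integral)

#5 →Sf1  (Sf1 fixes flow; stroke at Sf1)
#0 →J1  (closing 0-jn rule on J1)
#1 →TF1  (TF1: transformer flips bond 0)
#3 →I1  (I1: I, integral causality)
#4 →J2  (C1: C, integral causality)
#2 →R1  (J2 effort already set via bond 4)
#6 →R2  (J2 effort already set via bond 4)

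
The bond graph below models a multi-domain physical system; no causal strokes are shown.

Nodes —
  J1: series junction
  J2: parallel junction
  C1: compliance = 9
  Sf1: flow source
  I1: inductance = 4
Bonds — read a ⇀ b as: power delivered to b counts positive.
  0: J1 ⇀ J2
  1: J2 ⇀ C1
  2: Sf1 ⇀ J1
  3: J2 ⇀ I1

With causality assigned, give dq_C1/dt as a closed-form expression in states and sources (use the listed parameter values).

dq_C1/dt = F_Sf1 - p_I1/4

#2 stroke→Sf1  (Sf1 fixes flow; stroke at Sf1)
#0 stroke→J1  (common-f at J1 fixed by 2)
#1 stroke→J2  (C1: C, integral causality)
#3 stroke→I1  (J2 effort already set via bond 1)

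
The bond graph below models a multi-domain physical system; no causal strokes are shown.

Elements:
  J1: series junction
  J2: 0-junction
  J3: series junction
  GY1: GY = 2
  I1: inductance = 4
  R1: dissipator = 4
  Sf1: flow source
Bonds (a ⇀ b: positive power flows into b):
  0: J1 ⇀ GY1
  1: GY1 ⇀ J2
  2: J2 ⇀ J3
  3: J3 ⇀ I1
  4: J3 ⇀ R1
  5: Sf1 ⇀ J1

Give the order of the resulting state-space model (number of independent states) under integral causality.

#5 stroke→Sf1  (source Sf1 imposes f)
#0 stroke→J1  (1-jn J1 has f-setter on 5)
#1 stroke→J2  (GY GY1: same side as bond 0)
#2 stroke→J3  (J2 effort already set via bond 1)
#3 stroke→I1  (I1 integral (f out))
#4 stroke→J3  (1-jn J3 has f-setter on 3)

1  (I1 all integral)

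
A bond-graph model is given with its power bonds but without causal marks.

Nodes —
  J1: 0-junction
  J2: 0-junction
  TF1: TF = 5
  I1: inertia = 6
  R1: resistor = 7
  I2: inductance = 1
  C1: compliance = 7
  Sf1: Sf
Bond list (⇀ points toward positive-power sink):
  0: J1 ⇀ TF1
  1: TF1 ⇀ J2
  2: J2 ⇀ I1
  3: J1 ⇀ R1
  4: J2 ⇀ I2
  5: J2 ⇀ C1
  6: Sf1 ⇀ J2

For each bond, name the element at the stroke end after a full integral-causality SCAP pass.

#6 stroke→Sf1  (source Sf1 imposes f)
#2 stroke→I1  (I1 integral (f out))
#4 stroke→I2  (I2 outputs flow p/I2)
#5 stroke→J2  (C1 outputs effort q/C1)
#1 stroke→TF1  (J2: bond 5 brought effort, rest push out)
#0 stroke→J1  (TF1 one-in-one-out from 1)
#3 stroke→R1  (0-jn J1 has e-setter on 0)

#0 stroke→J1
#1 stroke→TF1
#2 stroke→I1
#3 stroke→R1
#4 stroke→I2
#5 stroke→J2
#6 stroke→Sf1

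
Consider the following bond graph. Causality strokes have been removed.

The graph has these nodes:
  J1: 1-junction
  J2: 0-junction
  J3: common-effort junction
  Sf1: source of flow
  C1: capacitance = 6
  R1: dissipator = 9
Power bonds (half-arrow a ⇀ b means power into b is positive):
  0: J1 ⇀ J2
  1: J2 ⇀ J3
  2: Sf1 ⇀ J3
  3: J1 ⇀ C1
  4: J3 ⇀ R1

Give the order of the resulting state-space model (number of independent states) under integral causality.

1  (C1 all integral)

#2 →Sf1  (Sf1 fixes flow; stroke at Sf1)
#3 →J1  (prefer integral on C1)
#0 →J2  (J1: last free bond brings flow in)
#1 →J3  (J2 effort already set via bond 0)
#4 →R1  (J3: bond 1 brought effort, rest push out)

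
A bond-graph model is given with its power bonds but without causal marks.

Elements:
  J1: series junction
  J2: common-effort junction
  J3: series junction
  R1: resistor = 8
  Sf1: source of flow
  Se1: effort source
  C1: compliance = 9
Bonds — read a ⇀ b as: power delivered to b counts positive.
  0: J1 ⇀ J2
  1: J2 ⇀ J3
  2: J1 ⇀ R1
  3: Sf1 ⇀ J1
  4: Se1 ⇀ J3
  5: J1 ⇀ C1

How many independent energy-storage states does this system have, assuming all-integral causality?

1  (C1 all integral)

bond 3 |Sf1  (Sf1 fixes flow; stroke at Sf1)
bond 4 |J3  (Se1 (Se) sets effort on bond)
bond 0 |J1  (common-f at J1 fixed by 3)
bond 2 |J1  (J1: bond 3 brought flow, rest push out)
bond 5 |J1  (common-f at J1 fixed by 3)
bond 1 |J2  (J2: last free bond brings effort in)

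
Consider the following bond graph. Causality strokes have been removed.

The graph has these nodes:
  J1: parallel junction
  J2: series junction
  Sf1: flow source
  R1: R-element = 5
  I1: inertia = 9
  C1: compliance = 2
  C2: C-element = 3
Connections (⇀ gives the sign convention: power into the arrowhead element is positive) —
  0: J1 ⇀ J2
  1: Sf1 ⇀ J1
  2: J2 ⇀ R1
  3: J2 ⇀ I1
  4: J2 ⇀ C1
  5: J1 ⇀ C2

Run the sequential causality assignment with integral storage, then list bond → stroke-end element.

b1 stroke at Sf1  (Sf1 fixes flow; stroke at Sf1)
b3 stroke at I1  (prefer integral on I1)
b0 stroke at J2  (J2 flow already set via bond 3)
b2 stroke at J2  (common-f at J2 fixed by 3)
b4 stroke at J2  (1-jn J2 has f-setter on 3)
b5 stroke at J1  (only one effort-in slot at J1)

β0 stroke at J2
β1 stroke at Sf1
β2 stroke at J2
β3 stroke at I1
β4 stroke at J2
β5 stroke at J1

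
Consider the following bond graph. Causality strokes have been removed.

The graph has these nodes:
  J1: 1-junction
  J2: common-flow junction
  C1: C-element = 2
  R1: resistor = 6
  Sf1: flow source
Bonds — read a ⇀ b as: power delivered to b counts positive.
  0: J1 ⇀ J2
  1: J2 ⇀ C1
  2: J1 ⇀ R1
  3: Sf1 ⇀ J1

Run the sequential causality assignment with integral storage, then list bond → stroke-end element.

bond 3 |Sf1  (Sf1 (Sf) sets flow on bond)
bond 0 |J1  (common-f at J1 fixed by 3)
bond 2 |J1  (common-f at J1 fixed by 3)
bond 1 |J2  (J2: bond 0 brought flow, rest push out)

b0 stroke→J1
b1 stroke→J2
b2 stroke→J1
b3 stroke→Sf1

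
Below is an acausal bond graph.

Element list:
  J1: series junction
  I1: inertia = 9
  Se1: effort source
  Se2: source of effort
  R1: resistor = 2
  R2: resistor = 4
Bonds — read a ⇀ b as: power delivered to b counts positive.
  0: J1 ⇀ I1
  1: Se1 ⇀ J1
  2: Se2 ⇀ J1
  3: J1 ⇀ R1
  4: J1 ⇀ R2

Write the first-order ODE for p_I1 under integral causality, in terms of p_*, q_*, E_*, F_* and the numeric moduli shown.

dp_I1/dt = E_Se1 + E_Se2 - 2*p_I1/3

bond 1 →J1  (Se1 fixes effort; stroke away)
bond 2 →J1  (Se2 (Se) sets effort on bond)
bond 0 →I1  (I1: I, integral causality)
bond 3 →J1  (1-jn J1 has f-setter on 0)
bond 4 →J1  (J1: bond 0 brought flow, rest push out)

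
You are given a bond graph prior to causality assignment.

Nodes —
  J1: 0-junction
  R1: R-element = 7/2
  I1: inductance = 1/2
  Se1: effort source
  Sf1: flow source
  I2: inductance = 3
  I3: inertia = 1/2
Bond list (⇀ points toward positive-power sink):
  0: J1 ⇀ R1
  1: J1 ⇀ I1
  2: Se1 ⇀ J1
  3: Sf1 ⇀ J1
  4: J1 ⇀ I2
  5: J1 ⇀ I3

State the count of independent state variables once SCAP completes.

3  (I1, I2, I3 all integral)

bond 2 stroke at J1  (Se1 (Se) sets effort on bond)
bond 3 stroke at Sf1  (source Sf1 imposes f)
bond 0 stroke at R1  (J1 effort already set via bond 2)
bond 1 stroke at I1  (J1 effort already set via bond 2)
bond 4 stroke at I2  (J1: bond 2 brought effort, rest push out)
bond 5 stroke at I3  (common-e at J1 fixed by 2)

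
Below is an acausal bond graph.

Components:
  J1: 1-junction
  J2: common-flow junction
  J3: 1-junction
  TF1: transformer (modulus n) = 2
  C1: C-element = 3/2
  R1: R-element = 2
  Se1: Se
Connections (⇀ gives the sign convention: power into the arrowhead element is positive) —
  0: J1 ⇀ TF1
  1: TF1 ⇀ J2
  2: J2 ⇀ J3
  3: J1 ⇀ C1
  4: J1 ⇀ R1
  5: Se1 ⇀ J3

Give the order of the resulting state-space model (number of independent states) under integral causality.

1  (C1 all integral)

β5 stroke at J3  (Se1 (Se) sets effort on bond)
β2 stroke at J2  (closing 1-jn rule on J3)
β1 stroke at TF1  (closing 1-jn rule on J2)
β0 stroke at J1  (TF TF1: opposite of bond 1)
β3 stroke at J1  (C1: C, integral causality)
β4 stroke at R1  (only one flow-in slot at J1)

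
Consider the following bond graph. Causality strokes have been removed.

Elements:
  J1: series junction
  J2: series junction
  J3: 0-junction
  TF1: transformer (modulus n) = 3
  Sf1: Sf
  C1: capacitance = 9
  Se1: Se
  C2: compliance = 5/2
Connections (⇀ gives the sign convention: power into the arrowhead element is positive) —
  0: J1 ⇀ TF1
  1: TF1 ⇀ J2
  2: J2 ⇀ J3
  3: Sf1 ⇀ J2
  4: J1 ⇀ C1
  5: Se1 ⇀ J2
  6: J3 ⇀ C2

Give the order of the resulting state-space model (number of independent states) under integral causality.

2  (C1, C2 all integral)

β3 stroke at Sf1  (Sf1 (Sf) sets flow on bond)
β5 stroke at J2  (Se1: effort source, stroke at far end)
β1 stroke at J2  (J2 flow already set via bond 3)
β2 stroke at J2  (1-jn J2 has f-setter on 3)
β6 stroke at J3  (only one effort-in slot at J3)
β0 stroke at TF1  (through TF1, causality passes straight; one stroke at TF1)
β4 stroke at J1  (1-jn J1 has f-setter on 0)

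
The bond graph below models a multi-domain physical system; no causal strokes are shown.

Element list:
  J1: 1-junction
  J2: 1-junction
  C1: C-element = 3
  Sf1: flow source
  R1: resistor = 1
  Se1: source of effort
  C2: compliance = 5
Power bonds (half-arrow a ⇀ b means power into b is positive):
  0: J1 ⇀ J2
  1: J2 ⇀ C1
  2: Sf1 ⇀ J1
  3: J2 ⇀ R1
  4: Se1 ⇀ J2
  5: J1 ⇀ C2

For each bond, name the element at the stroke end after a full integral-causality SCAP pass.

bond 0 stroke→J1
bond 1 stroke→J2
bond 2 stroke→Sf1
bond 3 stroke→J2
bond 4 stroke→J2
bond 5 stroke→J1

b2 →Sf1  (source Sf1 imposes f)
b4 →J2  (Se1: effort source, stroke at far end)
b0 →J1  (1-jn J1 has f-setter on 2)
b5 →J1  (common-f at J1 fixed by 2)
b1 →J2  (1-jn J2 has f-setter on 0)
b3 →J2  (1-jn J2 has f-setter on 0)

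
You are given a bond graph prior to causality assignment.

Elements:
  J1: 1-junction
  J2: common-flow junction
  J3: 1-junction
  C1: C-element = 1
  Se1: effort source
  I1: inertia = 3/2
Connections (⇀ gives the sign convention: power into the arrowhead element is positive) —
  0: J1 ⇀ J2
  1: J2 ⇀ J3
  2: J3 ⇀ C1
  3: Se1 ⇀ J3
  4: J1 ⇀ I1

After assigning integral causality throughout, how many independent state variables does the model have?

#3 stroke at J3  (Se1 fixes effort; stroke away)
#2 stroke at J3  (prefer integral on C1)
#1 stroke at J2  (only one flow-in slot at J3)
#0 stroke at J1  (closing 1-jn rule on J2)
#4 stroke at I1  (closing 1-jn rule on J1)

2  (C1, I1 all integral)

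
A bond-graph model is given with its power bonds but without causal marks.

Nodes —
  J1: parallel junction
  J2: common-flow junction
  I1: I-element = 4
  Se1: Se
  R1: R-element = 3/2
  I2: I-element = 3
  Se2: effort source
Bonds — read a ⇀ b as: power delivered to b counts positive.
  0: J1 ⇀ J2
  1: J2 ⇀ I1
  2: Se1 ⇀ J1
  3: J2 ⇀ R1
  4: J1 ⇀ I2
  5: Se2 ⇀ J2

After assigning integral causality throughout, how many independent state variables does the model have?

bond 2 stroke at J1  (Se1 (Se) sets effort on bond)
bond 5 stroke at J2  (Se2 (Se) sets effort on bond)
bond 0 stroke at J2  (J1 effort already set via bond 2)
bond 4 stroke at I2  (common-e at J1 fixed by 2)
bond 1 stroke at I1  (I1 integral (f out))
bond 3 stroke at J2  (1-jn J2 has f-setter on 1)

2  (I1, I2 all integral)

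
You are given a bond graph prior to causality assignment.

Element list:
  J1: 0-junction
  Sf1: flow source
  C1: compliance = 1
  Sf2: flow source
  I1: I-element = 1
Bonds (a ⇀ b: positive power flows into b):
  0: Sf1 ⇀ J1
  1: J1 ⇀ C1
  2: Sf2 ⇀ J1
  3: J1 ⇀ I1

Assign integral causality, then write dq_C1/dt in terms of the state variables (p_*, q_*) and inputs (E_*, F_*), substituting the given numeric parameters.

dq_C1/dt = F_Sf1 + F_Sf2 - p_I1

β0 stroke at Sf1  (source Sf1 imposes f)
β2 stroke at Sf2  (source Sf2 imposes f)
β1 stroke at J1  (C1: C, integral causality)
β3 stroke at I1  (common-e at J1 fixed by 1)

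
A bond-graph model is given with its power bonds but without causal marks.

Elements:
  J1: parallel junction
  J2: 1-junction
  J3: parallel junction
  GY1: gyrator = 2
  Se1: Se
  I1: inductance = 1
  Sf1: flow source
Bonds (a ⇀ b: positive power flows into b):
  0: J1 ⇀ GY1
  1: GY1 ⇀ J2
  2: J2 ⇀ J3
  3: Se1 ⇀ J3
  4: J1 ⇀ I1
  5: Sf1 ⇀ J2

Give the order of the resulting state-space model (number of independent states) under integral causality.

#3 →J3  (source Se1 imposes e)
#5 →Sf1  (Sf1 (Sf) sets flow on bond)
#1 →J2  (J2 flow already set via bond 5)
#2 →J2  (1-jn J2 has f-setter on 5)
#0 →J1  (through GY1, causality inverts; strokes same side of GY1)
#4 →I1  (J1: bond 0 brought effort, rest push out)

1  (I1 all integral)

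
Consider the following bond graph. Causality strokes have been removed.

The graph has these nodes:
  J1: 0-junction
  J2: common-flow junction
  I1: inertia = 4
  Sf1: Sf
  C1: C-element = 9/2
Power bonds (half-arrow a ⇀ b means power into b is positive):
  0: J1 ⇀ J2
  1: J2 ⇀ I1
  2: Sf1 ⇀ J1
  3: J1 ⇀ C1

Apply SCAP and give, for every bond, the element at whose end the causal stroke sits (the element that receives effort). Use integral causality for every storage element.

#0 →J2
#1 →I1
#2 →Sf1
#3 →J1

#2 →Sf1  (Sf1 (Sf) sets flow on bond)
#1 →I1  (I1 outputs flow p/I1)
#0 →J2  (J2: bond 1 brought flow, rest push out)
#3 →J1  (only one effort-in slot at J1)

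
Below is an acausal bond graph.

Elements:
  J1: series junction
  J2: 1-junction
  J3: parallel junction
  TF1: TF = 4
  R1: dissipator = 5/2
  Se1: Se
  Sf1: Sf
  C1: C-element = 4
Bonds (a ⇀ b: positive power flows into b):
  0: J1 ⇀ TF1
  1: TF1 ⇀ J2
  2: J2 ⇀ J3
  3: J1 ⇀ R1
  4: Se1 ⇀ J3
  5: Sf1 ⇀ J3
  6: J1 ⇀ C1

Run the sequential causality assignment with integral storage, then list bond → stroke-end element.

b4 →J3  (Se1 fixes effort; stroke away)
b5 →Sf1  (source Sf1 imposes f)
b2 →J2  (J3 effort already set via bond 4)
b1 →TF1  (only one flow-in slot at J2)
b0 →J1  (TF1: transformer flips bond 1)
b6 →J1  (C1 integral (e out))
b3 →R1  (J1: last free bond brings flow in)

#0 stroke→J1
#1 stroke→TF1
#2 stroke→J2
#3 stroke→R1
#4 stroke→J3
#5 stroke→Sf1
#6 stroke→J1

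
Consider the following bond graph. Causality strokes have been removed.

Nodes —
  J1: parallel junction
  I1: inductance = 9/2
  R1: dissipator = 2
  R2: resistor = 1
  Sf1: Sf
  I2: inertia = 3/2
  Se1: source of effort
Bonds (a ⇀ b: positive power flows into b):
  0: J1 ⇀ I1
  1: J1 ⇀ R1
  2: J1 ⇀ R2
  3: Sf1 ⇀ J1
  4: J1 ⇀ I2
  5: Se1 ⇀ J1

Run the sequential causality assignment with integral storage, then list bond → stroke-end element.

β3 stroke at Sf1  (Sf1 (Sf) sets flow on bond)
β5 stroke at J1  (Se1 (Se) sets effort on bond)
β0 stroke at I1  (J1 effort already set via bond 5)
β1 stroke at R1  (J1: bond 5 brought effort, rest push out)
β2 stroke at R2  (0-jn J1 has e-setter on 5)
β4 stroke at I2  (J1 effort already set via bond 5)

β0 →I1
β1 →R1
β2 →R2
β3 →Sf1
β4 →I2
β5 →J1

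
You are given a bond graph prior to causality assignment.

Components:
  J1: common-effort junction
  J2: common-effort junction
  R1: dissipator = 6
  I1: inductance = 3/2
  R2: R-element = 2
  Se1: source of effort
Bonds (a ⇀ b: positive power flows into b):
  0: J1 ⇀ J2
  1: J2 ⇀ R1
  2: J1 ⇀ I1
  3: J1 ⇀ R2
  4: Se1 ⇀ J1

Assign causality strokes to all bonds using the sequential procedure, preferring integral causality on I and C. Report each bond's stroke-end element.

bond 4 stroke→J1  (source Se1 imposes e)
bond 0 stroke→J2  (common-e at J1 fixed by 4)
bond 2 stroke→I1  (J1 effort already set via bond 4)
bond 3 stroke→R2  (common-e at J1 fixed by 4)
bond 1 stroke→R1  (common-e at J2 fixed by 0)

b0 stroke at J2
b1 stroke at R1
b2 stroke at I1
b3 stroke at R2
b4 stroke at J1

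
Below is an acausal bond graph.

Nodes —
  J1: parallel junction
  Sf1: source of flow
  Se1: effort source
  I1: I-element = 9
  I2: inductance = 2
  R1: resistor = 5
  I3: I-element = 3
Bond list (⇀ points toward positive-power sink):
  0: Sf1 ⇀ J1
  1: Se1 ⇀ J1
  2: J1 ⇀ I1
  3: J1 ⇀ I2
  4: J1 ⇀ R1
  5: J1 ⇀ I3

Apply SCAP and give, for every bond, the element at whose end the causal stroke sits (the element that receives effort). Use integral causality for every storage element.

b0 →Sf1  (Sf1: flow source, stroke at near end)
b1 →J1  (Se1 (Se) sets effort on bond)
b2 →I1  (0-jn J1 has e-setter on 1)
b3 →I2  (J1 effort already set via bond 1)
b4 →R1  (0-jn J1 has e-setter on 1)
b5 →I3  (J1 effort already set via bond 1)

#0 →Sf1
#1 →J1
#2 →I1
#3 →I2
#4 →R1
#5 →I3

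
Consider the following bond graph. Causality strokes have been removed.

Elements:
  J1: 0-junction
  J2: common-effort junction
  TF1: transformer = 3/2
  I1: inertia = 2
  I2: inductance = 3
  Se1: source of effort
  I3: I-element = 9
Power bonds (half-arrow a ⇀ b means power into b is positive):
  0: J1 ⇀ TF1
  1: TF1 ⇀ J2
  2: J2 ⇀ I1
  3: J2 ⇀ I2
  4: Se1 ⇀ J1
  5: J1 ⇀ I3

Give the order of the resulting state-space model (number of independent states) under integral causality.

3  (I1, I2, I3 all integral)

#4 |J1  (Se1 (Se) sets effort on bond)
#0 |TF1  (J1 effort already set via bond 4)
#5 |I3  (J1 effort already set via bond 4)
#1 |J2  (TF TF1: opposite of bond 0)
#2 |I1  (J2 effort already set via bond 1)
#3 |I2  (common-e at J2 fixed by 1)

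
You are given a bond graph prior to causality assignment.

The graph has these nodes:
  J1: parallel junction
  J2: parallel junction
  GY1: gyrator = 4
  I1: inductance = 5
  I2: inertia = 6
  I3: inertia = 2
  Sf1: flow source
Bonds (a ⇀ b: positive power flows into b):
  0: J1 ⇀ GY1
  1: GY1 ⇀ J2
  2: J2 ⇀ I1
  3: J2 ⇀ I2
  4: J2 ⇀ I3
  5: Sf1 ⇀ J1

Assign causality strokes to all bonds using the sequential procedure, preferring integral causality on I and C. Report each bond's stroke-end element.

β5 stroke at Sf1  (Sf1: flow source, stroke at near end)
β0 stroke at J1  (closing 0-jn rule on J1)
β1 stroke at J2  (GY GY1: same side as bond 0)
β2 stroke at I1  (common-e at J2 fixed by 1)
β3 stroke at I2  (J2: bond 1 brought effort, rest push out)
β4 stroke at I3  (0-jn J2 has e-setter on 1)

b0 |J1
b1 |J2
b2 |I1
b3 |I2
b4 |I3
b5 |Sf1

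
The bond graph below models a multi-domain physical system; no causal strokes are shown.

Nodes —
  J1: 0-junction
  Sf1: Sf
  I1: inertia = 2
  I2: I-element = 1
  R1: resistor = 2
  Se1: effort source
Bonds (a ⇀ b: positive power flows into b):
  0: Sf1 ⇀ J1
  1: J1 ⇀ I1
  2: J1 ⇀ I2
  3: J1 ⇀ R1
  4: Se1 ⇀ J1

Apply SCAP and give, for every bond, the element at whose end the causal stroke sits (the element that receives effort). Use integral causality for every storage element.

#0 |Sf1  (Sf1: flow source, stroke at near end)
#4 |J1  (Se1 fixes effort; stroke away)
#1 |I1  (common-e at J1 fixed by 4)
#2 |I2  (J1: bond 4 brought effort, rest push out)
#3 |R1  (J1: bond 4 brought effort, rest push out)

bond 0 |Sf1
bond 1 |I1
bond 2 |I2
bond 3 |R1
bond 4 |J1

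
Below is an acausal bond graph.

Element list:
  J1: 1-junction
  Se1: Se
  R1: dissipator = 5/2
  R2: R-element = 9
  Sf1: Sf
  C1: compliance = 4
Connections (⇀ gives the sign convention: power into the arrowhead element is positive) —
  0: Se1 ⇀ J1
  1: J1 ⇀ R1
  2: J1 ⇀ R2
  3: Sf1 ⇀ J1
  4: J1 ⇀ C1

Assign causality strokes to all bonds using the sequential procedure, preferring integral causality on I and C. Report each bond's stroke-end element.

b0 →J1
b1 →J1
b2 →J1
b3 →Sf1
b4 →J1

#0 |J1  (Se1 (Se) sets effort on bond)
#3 |Sf1  (Sf1 fixes flow; stroke at Sf1)
#1 |J1  (J1: bond 3 brought flow, rest push out)
#2 |J1  (1-jn J1 has f-setter on 3)
#4 |J1  (J1: bond 3 brought flow, rest push out)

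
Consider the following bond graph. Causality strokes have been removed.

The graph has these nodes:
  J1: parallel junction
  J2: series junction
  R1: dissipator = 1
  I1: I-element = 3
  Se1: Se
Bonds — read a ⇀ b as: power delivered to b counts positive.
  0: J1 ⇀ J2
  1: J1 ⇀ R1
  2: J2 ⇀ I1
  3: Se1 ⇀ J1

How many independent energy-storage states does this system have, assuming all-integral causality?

bond 3 stroke at J1  (Se1: effort source, stroke at far end)
bond 0 stroke at J2  (common-e at J1 fixed by 3)
bond 1 stroke at R1  (J1: bond 3 brought effort, rest push out)
bond 2 stroke at I1  (J2: last free bond brings flow in)

1  (I1 all integral)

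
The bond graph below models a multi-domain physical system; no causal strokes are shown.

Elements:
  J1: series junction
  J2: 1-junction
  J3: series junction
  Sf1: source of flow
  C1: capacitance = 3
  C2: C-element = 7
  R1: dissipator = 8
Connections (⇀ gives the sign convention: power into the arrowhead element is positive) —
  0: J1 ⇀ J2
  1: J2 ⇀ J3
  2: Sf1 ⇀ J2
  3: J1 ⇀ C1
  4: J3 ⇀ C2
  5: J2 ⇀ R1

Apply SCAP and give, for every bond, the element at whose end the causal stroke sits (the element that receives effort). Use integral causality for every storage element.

bond 0 |J2
bond 1 |J2
bond 2 |Sf1
bond 3 |J1
bond 4 |J3
bond 5 |J2

β2 stroke→Sf1  (Sf1 fixes flow; stroke at Sf1)
β0 stroke→J2  (common-f at J2 fixed by 2)
β1 stroke→J2  (common-f at J2 fixed by 2)
β5 stroke→J2  (1-jn J2 has f-setter on 2)
β4 stroke→J3  (1-jn J3 has f-setter on 1)
β3 stroke→J1  (J1: bond 0 brought flow, rest push out)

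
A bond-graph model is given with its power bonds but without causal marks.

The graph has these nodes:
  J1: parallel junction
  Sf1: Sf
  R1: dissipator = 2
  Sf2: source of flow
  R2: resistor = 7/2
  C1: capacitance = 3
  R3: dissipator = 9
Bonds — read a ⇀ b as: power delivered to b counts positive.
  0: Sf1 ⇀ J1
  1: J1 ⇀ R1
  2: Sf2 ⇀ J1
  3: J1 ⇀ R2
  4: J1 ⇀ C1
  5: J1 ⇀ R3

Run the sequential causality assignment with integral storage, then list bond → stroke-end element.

β0 stroke→Sf1
β1 stroke→R1
β2 stroke→Sf2
β3 stroke→R2
β4 stroke→J1
β5 stroke→R3

b0 stroke→Sf1  (Sf1 fixes flow; stroke at Sf1)
b2 stroke→Sf2  (Sf2 fixes flow; stroke at Sf2)
b4 stroke→J1  (C1 integral (e out))
b1 stroke→R1  (J1 effort already set via bond 4)
b3 stroke→R2  (common-e at J1 fixed by 4)
b5 stroke→R3  (0-jn J1 has e-setter on 4)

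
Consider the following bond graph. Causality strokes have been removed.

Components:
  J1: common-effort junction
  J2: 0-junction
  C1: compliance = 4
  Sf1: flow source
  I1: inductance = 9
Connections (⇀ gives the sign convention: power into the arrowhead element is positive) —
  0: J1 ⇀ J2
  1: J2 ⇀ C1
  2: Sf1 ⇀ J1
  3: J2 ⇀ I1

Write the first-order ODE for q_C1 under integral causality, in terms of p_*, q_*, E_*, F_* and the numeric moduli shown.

bond 2 →Sf1  (Sf1 fixes flow; stroke at Sf1)
bond 0 →J1  (J1: last free bond brings effort in)
bond 1 →J2  (C1: C, integral causality)
bond 3 →I1  (common-e at J2 fixed by 1)

dq_C1/dt = F_Sf1 - p_I1/9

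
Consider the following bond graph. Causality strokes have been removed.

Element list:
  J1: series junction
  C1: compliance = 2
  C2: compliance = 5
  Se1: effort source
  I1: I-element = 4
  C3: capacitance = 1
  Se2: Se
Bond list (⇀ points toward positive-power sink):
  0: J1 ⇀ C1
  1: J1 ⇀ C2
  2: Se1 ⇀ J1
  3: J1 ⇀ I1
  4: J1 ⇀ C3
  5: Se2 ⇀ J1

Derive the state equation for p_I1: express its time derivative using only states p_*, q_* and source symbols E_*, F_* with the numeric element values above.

b2 stroke→J1  (Se1: effort source, stroke at far end)
b5 stroke→J1  (Se2 fixes effort; stroke away)
b0 stroke→J1  (prefer integral on C1)
b1 stroke→J1  (C2: C, integral causality)
b3 stroke→I1  (I1 outputs flow p/I1)
b4 stroke→J1  (J1: bond 3 brought flow, rest push out)

dp_I1/dt = E_Se1 + E_Se2 - q_C1/2 - q_C2/5 - q_C3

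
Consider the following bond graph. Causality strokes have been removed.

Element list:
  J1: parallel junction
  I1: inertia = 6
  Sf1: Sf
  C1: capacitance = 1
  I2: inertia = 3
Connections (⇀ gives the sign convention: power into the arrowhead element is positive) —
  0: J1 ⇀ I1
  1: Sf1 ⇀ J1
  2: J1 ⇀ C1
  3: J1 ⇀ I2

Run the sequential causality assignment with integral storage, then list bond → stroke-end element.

β0 →I1
β1 →Sf1
β2 →J1
β3 →I2

b1 stroke→Sf1  (Sf1: flow source, stroke at near end)
b0 stroke→I1  (I1: I, integral causality)
b2 stroke→J1  (C1: C, integral causality)
b3 stroke→I2  (J1 effort already set via bond 2)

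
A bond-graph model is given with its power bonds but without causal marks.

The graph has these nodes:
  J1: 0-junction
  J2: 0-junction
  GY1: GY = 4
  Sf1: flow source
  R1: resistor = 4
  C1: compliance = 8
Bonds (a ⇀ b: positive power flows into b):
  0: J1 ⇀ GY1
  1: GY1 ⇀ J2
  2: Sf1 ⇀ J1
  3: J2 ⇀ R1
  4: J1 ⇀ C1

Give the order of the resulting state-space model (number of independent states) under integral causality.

1  (C1 all integral)

β2 →Sf1  (source Sf1 imposes f)
β4 →J1  (C1 integral (e out))
β0 →GY1  (J1 effort already set via bond 4)
β1 →GY1  (through GY1, causality inverts; strokes same side of GY1)
β3 →J2  (only one effort-in slot at J2)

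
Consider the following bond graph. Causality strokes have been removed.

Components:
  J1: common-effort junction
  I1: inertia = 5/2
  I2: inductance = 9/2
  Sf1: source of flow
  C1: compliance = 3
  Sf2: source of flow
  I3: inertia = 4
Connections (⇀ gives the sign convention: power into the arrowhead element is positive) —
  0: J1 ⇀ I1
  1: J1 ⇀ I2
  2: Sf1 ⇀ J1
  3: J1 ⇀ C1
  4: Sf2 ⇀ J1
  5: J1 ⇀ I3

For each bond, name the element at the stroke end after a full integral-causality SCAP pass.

bond 0 stroke at I1
bond 1 stroke at I2
bond 2 stroke at Sf1
bond 3 stroke at J1
bond 4 stroke at Sf2
bond 5 stroke at I3

β2 stroke→Sf1  (Sf1 (Sf) sets flow on bond)
β4 stroke→Sf2  (Sf2 (Sf) sets flow on bond)
β0 stroke→I1  (I1: I, integral causality)
β1 stroke→I2  (I2 integral (f out))
β3 stroke→J1  (prefer integral on C1)
β5 stroke→I3  (J1: bond 3 brought effort, rest push out)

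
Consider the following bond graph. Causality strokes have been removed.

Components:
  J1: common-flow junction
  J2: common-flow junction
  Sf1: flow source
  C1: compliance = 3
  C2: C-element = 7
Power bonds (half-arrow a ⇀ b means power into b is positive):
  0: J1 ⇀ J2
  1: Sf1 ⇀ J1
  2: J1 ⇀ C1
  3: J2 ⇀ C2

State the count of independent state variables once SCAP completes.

2  (C1, C2 all integral)

β1 →Sf1  (source Sf1 imposes f)
β0 →J1  (1-jn J1 has f-setter on 1)
β2 →J1  (J1: bond 1 brought flow, rest push out)
β3 →J2  (J2 flow already set via bond 0)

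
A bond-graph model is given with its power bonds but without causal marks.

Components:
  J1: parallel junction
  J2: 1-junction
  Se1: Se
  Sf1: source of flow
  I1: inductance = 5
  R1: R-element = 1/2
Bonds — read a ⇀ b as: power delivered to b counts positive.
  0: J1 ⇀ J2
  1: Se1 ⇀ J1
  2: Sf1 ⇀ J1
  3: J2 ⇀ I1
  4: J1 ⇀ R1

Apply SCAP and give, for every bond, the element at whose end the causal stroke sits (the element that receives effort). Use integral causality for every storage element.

b0 |J2
b1 |J1
b2 |Sf1
b3 |I1
b4 |R1

b1 |J1  (source Se1 imposes e)
b2 |Sf1  (source Sf1 imposes f)
b0 |J2  (common-e at J1 fixed by 1)
b4 |R1  (J1 effort already set via bond 1)
b3 |I1  (closing 1-jn rule on J2)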